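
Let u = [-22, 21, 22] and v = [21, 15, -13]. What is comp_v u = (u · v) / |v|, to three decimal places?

-14.985

u · v = (-22)·21 + 21·15 + 22·(-13) = -462 + 315 - 286 = -433
|v| = √(441 + 225 + 169) = √835 ≈ 28.8964
comp_v u = -433 / √835 ≈ -14.985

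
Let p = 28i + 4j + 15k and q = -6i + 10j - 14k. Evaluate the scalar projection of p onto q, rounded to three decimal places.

p · q = 28·(-6) + 4·10 + 15·(-14) = -168 + 40 - 210 = -338
|q| = √(36 + 100 + 196) = √332 ≈ 18.2209
comp_q p = -338 / √332 ≈ -18.550

-18.550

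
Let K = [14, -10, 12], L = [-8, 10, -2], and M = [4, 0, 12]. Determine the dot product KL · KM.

420

KL = L − K = (-22, 20, -14)
KM = M − K = (-10, 10, 0)
KL · KM = (-22)·(-10) + 20·10 + (-14)·0 = 220 + 200 + 0 = 420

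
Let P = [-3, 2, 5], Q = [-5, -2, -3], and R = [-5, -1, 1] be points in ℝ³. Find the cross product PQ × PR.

PQ = (-2, -4, -8)
PR = (-2, -3, -4)
i: (-4)·(-4) - (-8)·(-3) = 16 - 24 = -8
j: (-8)·(-2) - (-2)·(-4) = 16 - 8 = 8
k: (-2)·(-3) - (-4)·(-2) = 6 - 8 = -2
PQ × PR = (-8, 8, -2)

(-8, 8, -2)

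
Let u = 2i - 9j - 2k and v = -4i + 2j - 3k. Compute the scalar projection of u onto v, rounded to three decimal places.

-3.714

u · v = 2·(-4) + (-9)·2 + (-2)·(-3) = -8 - 18 + 6 = -20
|v| = √(16 + 4 + 9) = √29 ≈ 5.3852
comp_v u = -20 / √29 ≈ -3.714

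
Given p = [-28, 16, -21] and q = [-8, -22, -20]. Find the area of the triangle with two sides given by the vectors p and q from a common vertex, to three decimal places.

574.179

i: 16·(-20) - (-21)·(-22) = -320 - 462 = -782
j: (-21)·(-8) - (-28)·(-20) = 168 - 560 = -392
k: (-28)·(-22) - 16·(-8) = 616 - (-128) = 744
p × q = (-782, -392, 744)
|p × q| = √((-782)² + (-392)² + 744²) = √1318724 ≈ 1148.3571
area = ½ · 1148.3571 ≈ 574.179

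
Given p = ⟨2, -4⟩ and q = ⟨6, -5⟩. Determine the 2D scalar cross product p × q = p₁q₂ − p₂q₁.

2·(-5) - (-4)·6 = -10 - (-24) = 14

14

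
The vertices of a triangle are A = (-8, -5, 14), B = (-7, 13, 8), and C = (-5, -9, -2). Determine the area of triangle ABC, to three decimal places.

AB = (1, 18, -6),  AC = (3, -4, -16)
i: 18·(-16) - (-6)·(-4) = -288 - 24 = -312
j: (-6)·3 - 1·(-16) = -18 - (-16) = -2
k: 1·(-4) - 18·3 = -4 - 54 = -58
AB × AC = (-312, -2, -58)
|AB × AC| = √100712 ≈ 317.3515
area = ½ · 317.3515 ≈ 158.676

158.676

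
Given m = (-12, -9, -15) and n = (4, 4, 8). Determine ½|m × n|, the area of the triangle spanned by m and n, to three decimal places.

19.900

i: (-9)·8 - (-15)·4 = -72 - (-60) = -12
j: (-15)·4 - (-12)·8 = -60 - (-96) = 36
k: (-12)·4 - (-9)·4 = -48 - (-36) = -12
m × n = (-12, 36, -12)
|m × n| = √((-12)² + 36² + (-12)²) = √1584 ≈ 39.7995
area = ½ · 39.7995 ≈ 19.900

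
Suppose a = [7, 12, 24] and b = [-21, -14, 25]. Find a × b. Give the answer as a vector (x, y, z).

i: 12·25 - 24·(-14) = 300 - (-336) = 636
j: 24·(-21) - 7·25 = -504 - 175 = -679
k: 7·(-14) - 12·(-21) = -98 - (-252) = 154
a × b = (636, -679, 154)

(636, -679, 154)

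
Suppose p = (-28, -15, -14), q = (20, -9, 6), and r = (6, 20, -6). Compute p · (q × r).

-6848

q × r:
i: (-9)·(-6) - 6·20 = 54 - 120 = -66
j: 6·6 - 20·(-6) = 36 - (-120) = 156
k: 20·20 - (-9)·6 = 400 - (-54) = 454
q × r = (-66, 156, 454)
p · (q × r) = (-28)·(-66) + (-15)·156 + (-14)·454 = 1848 - 2340 - 6356 = -6848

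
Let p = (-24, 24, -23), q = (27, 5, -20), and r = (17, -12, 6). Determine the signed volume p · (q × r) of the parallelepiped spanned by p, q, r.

2399

q × r:
i: 5·6 - (-20)·(-12) = 30 - 240 = -210
j: (-20)·17 - 27·6 = -340 - 162 = -502
k: 27·(-12) - 5·17 = -324 - 85 = -409
q × r = (-210, -502, -409)
p · (q × r) = (-24)·(-210) + 24·(-502) + (-23)·(-409) = 5040 - 12048 + 9407 = 2399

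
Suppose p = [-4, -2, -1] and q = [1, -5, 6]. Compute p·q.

p · q = (-4)·1 + (-2)·(-5) + (-1)·6 = -4 + 10 - 6 = 0

0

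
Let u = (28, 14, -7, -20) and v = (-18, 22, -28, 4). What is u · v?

-80

u · v = 28·(-18) + 14·22 + (-7)·(-28) + (-20)·4 = -504 + 308 + 196 - 80 = -80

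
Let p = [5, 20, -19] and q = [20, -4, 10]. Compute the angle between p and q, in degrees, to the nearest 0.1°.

105.5

p · q = 5·20 + 20·(-4) + (-19)·10 = 100 - 80 - 190 = -170
|p|² = 25 + 400 + 361 = 786,  |p| = √786 ≈ 28.035692
|q|² = 400 + 16 + 100 = 516,  |q| = √516 ≈ 22.715633
cos θ = -170 / (28.035692 · 22.715633) ≈ -0.26694
θ = arccos(-0.26694) ≈ 105.5°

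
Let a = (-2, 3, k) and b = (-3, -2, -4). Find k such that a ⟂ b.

0

a · b = (-2)·(-3) + 3·(-2) + k·(-4) = 0 - 4k
Set equal to 0: -4k = 0, so k = 0.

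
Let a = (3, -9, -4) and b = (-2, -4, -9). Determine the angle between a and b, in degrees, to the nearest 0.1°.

50.4

a · b = 3·(-2) + (-9)·(-4) + (-4)·(-9) = -6 + 36 + 36 = 66
|a|² = 9 + 81 + 16 = 106,  |a| = √106 ≈ 10.295630
|b|² = 4 + 16 + 81 = 101,  |b| = √101 ≈ 10.049876
cos θ = 66 / (10.295630 · 10.049876) ≈ 0.63787
θ = arccos(0.63787) ≈ 50.4°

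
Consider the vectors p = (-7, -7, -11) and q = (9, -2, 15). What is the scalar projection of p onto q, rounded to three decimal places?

p · q = (-7)·9 + (-7)·(-2) + (-11)·15 = -63 + 14 - 165 = -214
|q| = √(81 + 4 + 225) = √310 ≈ 17.6068
comp_q p = -214 / √310 ≈ -12.154

-12.154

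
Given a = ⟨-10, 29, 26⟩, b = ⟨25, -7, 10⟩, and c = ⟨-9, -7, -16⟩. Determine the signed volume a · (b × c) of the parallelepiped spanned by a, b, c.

b × c:
i: (-7)·(-16) - 10·(-7) = 112 - (-70) = 182
j: 10·(-9) - 25·(-16) = -90 - (-400) = 310
k: 25·(-7) - (-7)·(-9) = -175 - 63 = -238
b × c = (182, 310, -238)
a · (b × c) = (-10)·182 + 29·310 + 26·(-238) = -1820 + 8990 - 6188 = 982

982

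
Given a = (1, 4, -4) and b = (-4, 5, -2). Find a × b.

i: 4·(-2) - (-4)·5 = -8 - (-20) = 12
j: (-4)·(-4) - 1·(-2) = 16 - (-2) = 18
k: 1·5 - 4·(-4) = 5 - (-16) = 21
a × b = (12, 18, 21)

(12, 18, 21)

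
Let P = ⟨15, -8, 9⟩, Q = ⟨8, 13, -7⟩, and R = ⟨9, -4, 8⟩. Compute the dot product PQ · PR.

PQ = Q − P = (-7, 21, -16)
PR = R − P = (-6, 4, -1)
PQ · PR = (-7)·(-6) + 21·4 + (-16)·(-1) = 42 + 84 + 16 = 142

142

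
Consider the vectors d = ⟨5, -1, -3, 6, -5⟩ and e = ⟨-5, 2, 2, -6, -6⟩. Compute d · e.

-39

d · e = 5·(-5) + (-1)·2 + (-3)·2 + 6·(-6) + (-5)·(-6) = -25 - 2 - 6 - 36 + 30 = -39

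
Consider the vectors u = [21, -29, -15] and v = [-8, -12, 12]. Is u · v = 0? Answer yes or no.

u · v = 21·(-8) + (-29)·(-12) + (-15)·12 = -168 + 348 - 180 = 0
Zero, so the vectors are orthogonal.

yes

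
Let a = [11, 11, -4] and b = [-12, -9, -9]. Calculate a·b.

a · b = 11·(-12) + 11·(-9) + (-4)·(-9) = -132 - 99 + 36 = -195

-195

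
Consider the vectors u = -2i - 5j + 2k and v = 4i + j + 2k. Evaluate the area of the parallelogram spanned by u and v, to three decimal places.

24.739

i: (-5)·2 - 2·1 = -10 - 2 = -12
j: 2·4 - (-2)·2 = 8 - (-4) = 12
k: (-2)·1 - (-5)·4 = -2 - (-20) = 18
u × v = (-12, 12, 18)
|u × v| = √((-12)² + 12² + 18²) = √612 ≈ 24.7386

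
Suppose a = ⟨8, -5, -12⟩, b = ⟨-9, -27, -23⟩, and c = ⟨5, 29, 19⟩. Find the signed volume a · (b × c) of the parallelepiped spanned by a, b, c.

2464

b × c:
i: (-27)·19 - (-23)·29 = -513 - (-667) = 154
j: (-23)·5 - (-9)·19 = -115 - (-171) = 56
k: (-9)·29 - (-27)·5 = -261 - (-135) = -126
b × c = (154, 56, -126)
a · (b × c) = 8·154 + (-5)·56 + (-12)·(-126) = 1232 - 280 + 1512 = 2464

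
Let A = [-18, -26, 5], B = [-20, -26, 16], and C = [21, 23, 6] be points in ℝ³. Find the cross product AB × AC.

(-539, 431, -98)

AB = (-2, 0, 11)
AC = (39, 49, 1)
i: 0·1 - 11·49 = 0 - 539 = -539
j: 11·39 - (-2)·1 = 429 - (-2) = 431
k: (-2)·49 - 0·39 = -98 - 0 = -98
AB × AC = (-539, 431, -98)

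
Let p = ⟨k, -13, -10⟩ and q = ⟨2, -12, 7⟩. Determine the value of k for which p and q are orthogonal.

-43

p · q = k·2 + (-13)·(-12) + (-10)·7 = 86 + 2k
Set equal to 0: 2k = -86, so k = -43.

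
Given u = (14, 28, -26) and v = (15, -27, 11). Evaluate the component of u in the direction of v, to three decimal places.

-25.376

u · v = 14·15 + 28·(-27) + (-26)·11 = 210 - 756 - 286 = -832
|v| = √(225 + 729 + 121) = √1075 ≈ 32.7872
comp_v u = -832 / √1075 ≈ -25.376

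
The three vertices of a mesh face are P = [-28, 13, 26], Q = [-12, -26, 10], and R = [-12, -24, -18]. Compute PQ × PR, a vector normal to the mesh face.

PQ = (16, -39, -16)
PR = (16, -37, -44)
i: (-39)·(-44) - (-16)·(-37) = 1716 - 592 = 1124
j: (-16)·16 - 16·(-44) = -256 - (-704) = 448
k: 16·(-37) - (-39)·16 = -592 - (-624) = 32
PQ × PR = (1124, 448, 32)

(1124, 448, 32)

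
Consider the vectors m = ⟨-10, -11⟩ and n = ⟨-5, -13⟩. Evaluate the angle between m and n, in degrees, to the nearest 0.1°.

21.2

m · n = (-10)·(-5) + (-11)·(-13) = 50 + 143 = 193
|m|² = 100 + 121 = 221,  |m| = √221 ≈ 14.866069
|n|² = 25 + 169 = 194,  |n| = √194 ≈ 13.928388
cos θ = 193 / (14.866069 · 13.928388) ≈ 0.93210
θ = arccos(0.93210) ≈ 21.2°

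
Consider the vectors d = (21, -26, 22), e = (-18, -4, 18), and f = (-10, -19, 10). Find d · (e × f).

e × f:
i: (-4)·10 - 18·(-19) = -40 - (-342) = 302
j: 18·(-10) - (-18)·10 = -180 - (-180) = 0
k: (-18)·(-19) - (-4)·(-10) = 342 - 40 = 302
e × f = (302, 0, 302)
d · (e × f) = 21·302 + (-26)·0 + 22·302 = 6342 + 0 + 6644 = 12986

12986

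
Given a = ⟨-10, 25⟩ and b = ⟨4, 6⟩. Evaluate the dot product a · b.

a · b = (-10)·4 + 25·6 = -40 + 150 = 110

110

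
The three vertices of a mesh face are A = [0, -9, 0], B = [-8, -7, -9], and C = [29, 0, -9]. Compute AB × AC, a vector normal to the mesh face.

(63, -333, -130)

AB = (-8, 2, -9)
AC = (29, 9, -9)
i: 2·(-9) - (-9)·9 = -18 - (-81) = 63
j: (-9)·29 - (-8)·(-9) = -261 - 72 = -333
k: (-8)·9 - 2·29 = -72 - 58 = -130
AB × AC = (63, -333, -130)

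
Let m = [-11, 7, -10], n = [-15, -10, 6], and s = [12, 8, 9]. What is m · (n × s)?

n × s:
i: (-10)·9 - 6·8 = -90 - 48 = -138
j: 6·12 - (-15)·9 = 72 - (-135) = 207
k: (-15)·8 - (-10)·12 = -120 - (-120) = 0
n × s = (-138, 207, 0)
m · (n × s) = (-11)·(-138) + 7·207 + (-10)·0 = 1518 + 1449 + 0 = 2967

2967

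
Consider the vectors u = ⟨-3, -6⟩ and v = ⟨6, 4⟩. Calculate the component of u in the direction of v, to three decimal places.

u · v = (-3)·6 + (-6)·4 = -18 - 24 = -42
|v| = √(36 + 16) = √52 ≈ 7.2111
comp_v u = -42 / √52 ≈ -5.824

-5.824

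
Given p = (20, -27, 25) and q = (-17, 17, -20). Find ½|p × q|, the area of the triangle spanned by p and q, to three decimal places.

i: (-27)·(-20) - 25·17 = 540 - 425 = 115
j: 25·(-17) - 20·(-20) = -425 - (-400) = -25
k: 20·17 - (-27)·(-17) = 340 - 459 = -119
p × q = (115, -25, -119)
|p × q| = √(115² + (-25)² + (-119)²) = √28011 ≈ 167.3649
area = ½ · 167.3649 ≈ 83.682

83.682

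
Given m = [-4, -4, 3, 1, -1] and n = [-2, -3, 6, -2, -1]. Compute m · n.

37

m · n = (-4)·(-2) + (-4)·(-3) + 3·6 + 1·(-2) + (-1)·(-1) = 8 + 12 + 18 - 2 + 1 = 37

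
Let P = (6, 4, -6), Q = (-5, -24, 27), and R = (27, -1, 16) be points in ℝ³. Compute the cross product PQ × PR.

(-451, 935, 643)

PQ = (-11, -28, 33)
PR = (21, -5, 22)
i: (-28)·22 - 33·(-5) = -616 - (-165) = -451
j: 33·21 - (-11)·22 = 693 - (-242) = 935
k: (-11)·(-5) - (-28)·21 = 55 - (-588) = 643
PQ × PR = (-451, 935, 643)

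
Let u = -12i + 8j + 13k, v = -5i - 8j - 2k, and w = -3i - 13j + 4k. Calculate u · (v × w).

v × w:
i: (-8)·4 - (-2)·(-13) = -32 - 26 = -58
j: (-2)·(-3) - (-5)·4 = 6 - (-20) = 26
k: (-5)·(-13) - (-8)·(-3) = 65 - 24 = 41
v × w = (-58, 26, 41)
u · (v × w) = (-12)·(-58) + 8·26 + 13·41 = 696 + 208 + 533 = 1437

1437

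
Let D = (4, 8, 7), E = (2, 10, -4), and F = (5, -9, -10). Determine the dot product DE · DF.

DE = E − D = (-2, 2, -11)
DF = F − D = (1, -17, -17)
DE · DF = (-2)·1 + 2·(-17) + (-11)·(-17) = -2 - 34 + 187 = 151

151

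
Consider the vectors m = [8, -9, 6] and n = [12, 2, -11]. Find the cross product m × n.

i: (-9)·(-11) - 6·2 = 99 - 12 = 87
j: 6·12 - 8·(-11) = 72 - (-88) = 160
k: 8·2 - (-9)·12 = 16 - (-108) = 124
m × n = (87, 160, 124)

(87, 160, 124)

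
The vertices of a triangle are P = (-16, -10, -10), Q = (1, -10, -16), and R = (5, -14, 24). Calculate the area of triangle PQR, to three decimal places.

PQ = (17, 0, -6),  PR = (21, -4, 34)
i: 0·34 - (-6)·(-4) = 0 - 24 = -24
j: (-6)·21 - 17·34 = -126 - 578 = -704
k: 17·(-4) - 0·21 = -68 - 0 = -68
PQ × PR = (-24, -704, -68)
|PQ × PR| = √500816 ≈ 707.6835
area = ½ · 707.6835 ≈ 353.842

353.842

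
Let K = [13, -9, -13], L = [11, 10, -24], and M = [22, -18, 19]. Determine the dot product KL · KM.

KL = L − K = (-2, 19, -11)
KM = M − K = (9, -9, 32)
KL · KM = (-2)·9 + 19·(-9) + (-11)·32 = -18 - 171 - 352 = -541

-541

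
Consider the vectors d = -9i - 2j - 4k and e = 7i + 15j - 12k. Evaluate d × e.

i: (-2)·(-12) - (-4)·15 = 24 - (-60) = 84
j: (-4)·7 - (-9)·(-12) = -28 - 108 = -136
k: (-9)·15 - (-2)·7 = -135 - (-14) = -121
d × e = (84, -136, -121)

(84, -136, -121)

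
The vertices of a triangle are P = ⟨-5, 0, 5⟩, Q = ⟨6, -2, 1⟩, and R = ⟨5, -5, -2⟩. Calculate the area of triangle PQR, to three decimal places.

25.642

PQ = (11, -2, -4),  PR = (10, -5, -7)
i: (-2)·(-7) - (-4)·(-5) = 14 - 20 = -6
j: (-4)·10 - 11·(-7) = -40 - (-77) = 37
k: 11·(-5) - (-2)·10 = -55 - (-20) = -35
PQ × PR = (-6, 37, -35)
|PQ × PR| = √2630 ≈ 51.2835
area = ½ · 51.2835 ≈ 25.642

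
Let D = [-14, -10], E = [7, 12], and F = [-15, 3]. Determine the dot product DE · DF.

DE = E − D = (21, 22)
DF = F − D = (-1, 13)
DE · DF = 21·(-1) + 22·13 = -21 + 286 = 265

265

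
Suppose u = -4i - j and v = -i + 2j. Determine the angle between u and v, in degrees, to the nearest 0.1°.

u · v = (-4)·(-1) + (-1)·2 = 4 - 2 = 2
|u|² = 16 + 1 = 17,  |u| = √17 ≈ 4.123106
|v|² = 1 + 4 = 5,  |v| = √5 ≈ 2.236068
cos θ = 2 / (4.123106 · 2.236068) ≈ 0.21693
θ = arccos(0.21693) ≈ 77.5°

77.5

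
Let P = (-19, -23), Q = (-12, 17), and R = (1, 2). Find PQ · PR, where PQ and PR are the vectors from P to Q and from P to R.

PQ = Q − P = (7, 40)
PR = R − P = (20, 25)
PQ · PR = 7·20 + 40·25 = 140 + 1000 = 1140

1140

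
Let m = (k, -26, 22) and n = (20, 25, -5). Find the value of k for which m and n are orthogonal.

38

m · n = k·20 + (-26)·25 + 22·(-5) = -760 + 20k
Set equal to 0: 20k = 760, so k = 38.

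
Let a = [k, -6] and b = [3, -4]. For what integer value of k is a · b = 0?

a · b = k·3 + (-6)·(-4) = 24 + 3k
Set equal to 0: 3k = -24, so k = -8.

-8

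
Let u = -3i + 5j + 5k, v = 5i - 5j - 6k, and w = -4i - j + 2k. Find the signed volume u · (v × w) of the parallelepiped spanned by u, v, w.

-7

v × w:
i: (-5)·2 - (-6)·(-1) = -10 - 6 = -16
j: (-6)·(-4) - 5·2 = 24 - 10 = 14
k: 5·(-1) - (-5)·(-4) = -5 - 20 = -25
v × w = (-16, 14, -25)
u · (v × w) = (-3)·(-16) + 5·14 + 5·(-25) = 48 + 70 - 125 = -7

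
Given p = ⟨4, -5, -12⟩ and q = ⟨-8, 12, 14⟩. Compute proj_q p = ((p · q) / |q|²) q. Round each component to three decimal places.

p · q = 4·(-8) + (-5)·12 + (-12)·14 = -32 - 60 - 168 = -260
|q|² = 64 + 144 + 196 = 404
proj_q p = (-260/404) · (-8, 12, 14) ≈ (5.149, -7.723, -9.010)

(5.149, -7.723, -9.010)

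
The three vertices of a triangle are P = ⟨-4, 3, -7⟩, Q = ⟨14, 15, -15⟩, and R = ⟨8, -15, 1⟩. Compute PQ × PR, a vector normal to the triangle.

PQ = (18, 12, -8)
PR = (12, -18, 8)
i: 12·8 - (-8)·(-18) = 96 - 144 = -48
j: (-8)·12 - 18·8 = -96 - 144 = -240
k: 18·(-18) - 12·12 = -324 - 144 = -468
PQ × PR = (-48, -240, -468)

(-48, -240, -468)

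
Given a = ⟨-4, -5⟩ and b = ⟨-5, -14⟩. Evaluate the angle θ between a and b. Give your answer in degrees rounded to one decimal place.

a · b = (-4)·(-5) + (-5)·(-14) = 20 + 70 = 90
|a|² = 16 + 25 = 41,  |a| = √41 ≈ 6.403124
|b|² = 25 + 196 = 221,  |b| = √221 ≈ 14.866069
cos θ = 90 / (6.403124 · 14.866069) ≈ 0.94548
θ = arccos(0.94548) ≈ 19.0°

19.0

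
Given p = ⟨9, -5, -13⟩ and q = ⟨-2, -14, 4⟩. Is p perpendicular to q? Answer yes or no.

yes

p · q = 9·(-2) + (-5)·(-14) + (-13)·4 = -18 + 70 - 52 = 0
Zero, so the vectors are orthogonal.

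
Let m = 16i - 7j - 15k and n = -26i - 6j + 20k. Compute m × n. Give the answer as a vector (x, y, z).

(-230, 70, -278)

i: (-7)·20 - (-15)·(-6) = -140 - 90 = -230
j: (-15)·(-26) - 16·20 = 390 - 320 = 70
k: 16·(-6) - (-7)·(-26) = -96 - 182 = -278
m × n = (-230, 70, -278)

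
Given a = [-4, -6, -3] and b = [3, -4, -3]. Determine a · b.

a · b = (-4)·3 + (-6)·(-4) + (-3)·(-3) = -12 + 24 + 9 = 21

21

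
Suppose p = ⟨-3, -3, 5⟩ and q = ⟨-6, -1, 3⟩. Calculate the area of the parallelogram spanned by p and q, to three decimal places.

i: (-3)·3 - 5·(-1) = -9 - (-5) = -4
j: 5·(-6) - (-3)·3 = -30 - (-9) = -21
k: (-3)·(-1) - (-3)·(-6) = 3 - 18 = -15
p × q = (-4, -21, -15)
|p × q| = √((-4)² + (-21)² + (-15)²) = √682 ≈ 26.1151

26.115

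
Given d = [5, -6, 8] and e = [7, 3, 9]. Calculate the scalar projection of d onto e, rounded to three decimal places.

7.549

d · e = 5·7 + (-6)·3 + 8·9 = 35 - 18 + 72 = 89
|e| = √(49 + 9 + 81) = √139 ≈ 11.7898
comp_e d = 89 / √139 ≈ 7.549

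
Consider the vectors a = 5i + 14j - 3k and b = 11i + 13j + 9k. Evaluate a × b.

(165, -78, -89)

i: 14·9 - (-3)·13 = 126 - (-39) = 165
j: (-3)·11 - 5·9 = -33 - 45 = -78
k: 5·13 - 14·11 = 65 - 154 = -89
a × b = (165, -78, -89)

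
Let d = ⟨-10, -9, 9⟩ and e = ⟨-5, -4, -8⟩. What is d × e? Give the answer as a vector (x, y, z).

(108, -125, -5)

i: (-9)·(-8) - 9·(-4) = 72 - (-36) = 108
j: 9·(-5) - (-10)·(-8) = -45 - 80 = -125
k: (-10)·(-4) - (-9)·(-5) = 40 - 45 = -5
d × e = (108, -125, -5)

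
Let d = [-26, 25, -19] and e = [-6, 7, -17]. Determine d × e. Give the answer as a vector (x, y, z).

(-292, -328, -32)

i: 25·(-17) - (-19)·7 = -425 - (-133) = -292
j: (-19)·(-6) - (-26)·(-17) = 114 - 442 = -328
k: (-26)·7 - 25·(-6) = -182 - (-150) = -32
d × e = (-292, -328, -32)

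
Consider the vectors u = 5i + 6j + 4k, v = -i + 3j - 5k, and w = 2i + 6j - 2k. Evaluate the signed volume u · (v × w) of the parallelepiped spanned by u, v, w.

0

v × w:
i: 3·(-2) - (-5)·6 = -6 - (-30) = 24
j: (-5)·2 - (-1)·(-2) = -10 - 2 = -12
k: (-1)·6 - 3·2 = -6 - 6 = -12
v × w = (24, -12, -12)
u · (v × w) = 5·24 + 6·(-12) + 4·(-12) = 120 - 72 - 48 = 0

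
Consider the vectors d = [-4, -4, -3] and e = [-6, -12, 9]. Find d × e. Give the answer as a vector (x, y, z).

(-72, 54, 24)

i: (-4)·9 - (-3)·(-12) = -36 - 36 = -72
j: (-3)·(-6) - (-4)·9 = 18 - (-36) = 54
k: (-4)·(-12) - (-4)·(-6) = 48 - 24 = 24
d × e = (-72, 54, 24)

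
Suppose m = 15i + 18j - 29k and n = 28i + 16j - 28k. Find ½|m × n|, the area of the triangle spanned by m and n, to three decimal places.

i: 18·(-28) - (-29)·16 = -504 - (-464) = -40
j: (-29)·28 - 15·(-28) = -812 - (-420) = -392
k: 15·16 - 18·28 = 240 - 504 = -264
m × n = (-40, -392, -264)
|m × n| = √((-40)² + (-392)² + (-264)²) = √224960 ≈ 474.2995
area = ½ · 474.2995 ≈ 237.150

237.150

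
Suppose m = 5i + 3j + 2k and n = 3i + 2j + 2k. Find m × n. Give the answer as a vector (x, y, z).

i: 3·2 - 2·2 = 6 - 4 = 2
j: 2·3 - 5·2 = 6 - 10 = -4
k: 5·2 - 3·3 = 10 - 9 = 1
m × n = (2, -4, 1)

(2, -4, 1)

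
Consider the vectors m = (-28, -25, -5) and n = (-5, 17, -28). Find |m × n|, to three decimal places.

i: (-25)·(-28) - (-5)·17 = 700 - (-85) = 785
j: (-5)·(-5) - (-28)·(-28) = 25 - 784 = -759
k: (-28)·17 - (-25)·(-5) = -476 - 125 = -601
m × n = (785, -759, -601)
|m × n| = √(785² + (-759)² + (-601)²) = √1553507 ≈ 1246.3976

1246.398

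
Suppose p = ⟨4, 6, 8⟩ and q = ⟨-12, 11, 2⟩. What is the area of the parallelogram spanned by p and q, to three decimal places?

i: 6·2 - 8·11 = 12 - 88 = -76
j: 8·(-12) - 4·2 = -96 - 8 = -104
k: 4·11 - 6·(-12) = 44 - (-72) = 116
p × q = (-76, -104, 116)
|p × q| = √((-76)² + (-104)² + 116²) = √30048 ≈ 173.3436

173.344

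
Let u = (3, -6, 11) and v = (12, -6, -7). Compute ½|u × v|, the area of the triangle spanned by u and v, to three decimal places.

i: (-6)·(-7) - 11·(-6) = 42 - (-66) = 108
j: 11·12 - 3·(-7) = 132 - (-21) = 153
k: 3·(-6) - (-6)·12 = -18 - (-72) = 54
u × v = (108, 153, 54)
|u × v| = √(108² + 153² + 54²) = √37989 ≈ 194.9077
area = ½ · 194.9077 ≈ 97.454

97.454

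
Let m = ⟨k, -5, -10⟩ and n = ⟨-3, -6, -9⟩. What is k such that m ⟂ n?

40

m · n = k·(-3) + (-5)·(-6) + (-10)·(-9) = 120 - 3k
Set equal to 0: -3k = -120, so k = 40.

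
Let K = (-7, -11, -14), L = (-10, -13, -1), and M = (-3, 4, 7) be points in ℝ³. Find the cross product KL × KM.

(-237, 115, -37)

KL = (-3, -2, 13)
KM = (4, 15, 21)
i: (-2)·21 - 13·15 = -42 - 195 = -237
j: 13·4 - (-3)·21 = 52 - (-63) = 115
k: (-3)·15 - (-2)·4 = -45 - (-8) = -37
KL × KM = (-237, 115, -37)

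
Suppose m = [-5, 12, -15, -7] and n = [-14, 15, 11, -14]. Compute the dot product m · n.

m · n = (-5)·(-14) + 12·15 + (-15)·11 + (-7)·(-14) = 70 + 180 - 165 + 98 = 183

183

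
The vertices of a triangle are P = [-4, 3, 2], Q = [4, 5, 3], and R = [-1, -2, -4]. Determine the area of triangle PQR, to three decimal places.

34.518

PQ = (8, 2, 1),  PR = (3, -5, -6)
i: 2·(-6) - 1·(-5) = -12 - (-5) = -7
j: 1·3 - 8·(-6) = 3 - (-48) = 51
k: 8·(-5) - 2·3 = -40 - 6 = -46
PQ × PR = (-7, 51, -46)
|PQ × PR| = √4766 ≈ 69.0362
area = ½ · 69.0362 ≈ 34.518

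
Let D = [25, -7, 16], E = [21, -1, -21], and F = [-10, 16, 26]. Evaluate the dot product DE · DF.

-92

DE = E − D = (-4, 6, -37)
DF = F − D = (-35, 23, 10)
DE · DF = (-4)·(-35) + 6·23 + (-37)·10 = 140 + 138 - 370 = -92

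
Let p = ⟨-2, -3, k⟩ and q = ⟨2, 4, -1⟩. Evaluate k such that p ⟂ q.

p · q = (-2)·2 + (-3)·4 + k·(-1) = -16 - 1k
Set equal to 0: -1k = 16, so k = -16.

-16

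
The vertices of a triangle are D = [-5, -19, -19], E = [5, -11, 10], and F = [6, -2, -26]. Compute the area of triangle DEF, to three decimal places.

338.912

DE = (10, 8, 29),  DF = (11, 17, -7)
i: 8·(-7) - 29·17 = -56 - 493 = -549
j: 29·11 - 10·(-7) = 319 - (-70) = 389
k: 10·17 - 8·11 = 170 - 88 = 82
DE × DF = (-549, 389, 82)
|DE × DF| = √459446 ≈ 677.8245
area = ½ · 677.8245 ≈ 338.912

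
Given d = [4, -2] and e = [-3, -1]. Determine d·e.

d · e = 4·(-3) + (-2)·(-1) = -12 + 2 = -10

-10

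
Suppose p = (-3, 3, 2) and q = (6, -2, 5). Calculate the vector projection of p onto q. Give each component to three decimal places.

(-1.292, 0.431, -1.077)

p · q = (-3)·6 + 3·(-2) + 2·5 = -18 - 6 + 10 = -14
|q|² = 36 + 4 + 25 = 65
proj_q p = (-14/65) · (6, -2, 5) ≈ (-1.292, 0.431, -1.077)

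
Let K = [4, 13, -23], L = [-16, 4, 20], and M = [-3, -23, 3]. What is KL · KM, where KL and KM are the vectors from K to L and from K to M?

1582

KL = L − K = (-20, -9, 43)
KM = M − K = (-7, -36, 26)
KL · KM = (-20)·(-7) + (-9)·(-36) + 43·26 = 140 + 324 + 1118 = 1582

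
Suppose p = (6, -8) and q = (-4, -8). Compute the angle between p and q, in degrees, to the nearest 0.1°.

63.4

p · q = 6·(-4) + (-8)·(-8) = -24 + 64 = 40
|p|² = 36 + 64 = 100,  |p| = √100 ≈ 10.000000
|q|² = 16 + 64 = 80,  |q| = √80 ≈ 8.944272
cos θ = 40 / (10.000000 · 8.944272) ≈ 0.44721
θ = arccos(0.44721) ≈ 63.4°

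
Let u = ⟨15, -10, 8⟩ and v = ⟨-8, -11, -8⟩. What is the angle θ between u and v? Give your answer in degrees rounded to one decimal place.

103.8

u · v = 15·(-8) + (-10)·(-11) + 8·(-8) = -120 + 110 - 64 = -74
|u|² = 225 + 100 + 64 = 389,  |u| = √389 ≈ 19.723083
|v|² = 64 + 121 + 64 = 249,  |v| = √249 ≈ 15.779734
cos θ = -74 / (19.723083 · 15.779734) ≈ -0.23777
θ = arccos(-0.23777) ≈ 103.8°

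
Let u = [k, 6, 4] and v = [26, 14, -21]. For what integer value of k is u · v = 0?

0

u · v = k·26 + 6·14 + 4·(-21) = 0 + 26k
Set equal to 0: 26k = 0, so k = 0.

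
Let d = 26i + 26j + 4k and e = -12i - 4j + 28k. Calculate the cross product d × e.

i: 26·28 - 4·(-4) = 728 - (-16) = 744
j: 4·(-12) - 26·28 = -48 - 728 = -776
k: 26·(-4) - 26·(-12) = -104 - (-312) = 208
d × e = (744, -776, 208)

(744, -776, 208)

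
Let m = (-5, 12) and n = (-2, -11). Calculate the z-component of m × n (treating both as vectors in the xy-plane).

(-5)·(-11) - 12·(-2) = 55 - (-24) = 79

79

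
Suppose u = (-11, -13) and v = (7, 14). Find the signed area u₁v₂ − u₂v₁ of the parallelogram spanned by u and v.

-63

(-11)·14 - (-13)·7 = -154 - (-91) = -63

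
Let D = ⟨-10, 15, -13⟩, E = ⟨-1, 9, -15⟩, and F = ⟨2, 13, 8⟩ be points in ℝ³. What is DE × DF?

(-130, -213, 54)

DE = (9, -6, -2)
DF = (12, -2, 21)
i: (-6)·21 - (-2)·(-2) = -126 - 4 = -130
j: (-2)·12 - 9·21 = -24 - 189 = -213
k: 9·(-2) - (-6)·12 = -18 - (-72) = 54
DE × DF = (-130, -213, 54)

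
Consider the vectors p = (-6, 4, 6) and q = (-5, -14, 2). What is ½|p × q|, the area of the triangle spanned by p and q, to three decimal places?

i: 4·2 - 6·(-14) = 8 - (-84) = 92
j: 6·(-5) - (-6)·2 = -30 - (-12) = -18
k: (-6)·(-14) - 4·(-5) = 84 - (-20) = 104
p × q = (92, -18, 104)
|p × q| = √(92² + (-18)² + 104²) = √19604 ≈ 140.0143
area = ½ · 140.0143 ≈ 70.007

70.007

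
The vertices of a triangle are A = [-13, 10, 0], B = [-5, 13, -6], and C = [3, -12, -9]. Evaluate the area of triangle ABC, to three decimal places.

137.870

AB = (8, 3, -6),  AC = (16, -22, -9)
i: 3·(-9) - (-6)·(-22) = -27 - 132 = -159
j: (-6)·16 - 8·(-9) = -96 - (-72) = -24
k: 8·(-22) - 3·16 = -176 - 48 = -224
AB × AC = (-159, -24, -224)
|AB × AC| = √76033 ≈ 275.7408
area = ½ · 275.7408 ≈ 137.870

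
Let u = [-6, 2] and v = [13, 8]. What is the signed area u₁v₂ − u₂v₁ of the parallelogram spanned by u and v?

(-6)·8 - 2·13 = -48 - 26 = -74

-74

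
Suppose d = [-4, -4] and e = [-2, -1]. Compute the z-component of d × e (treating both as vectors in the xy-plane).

(-4)·(-1) - (-4)·(-2) = 4 - 8 = -4

-4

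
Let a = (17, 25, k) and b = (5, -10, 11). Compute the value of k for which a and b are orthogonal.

15

a · b = 17·5 + 25·(-10) + k·11 = -165 + 11k
Set equal to 0: 11k = 165, so k = 15.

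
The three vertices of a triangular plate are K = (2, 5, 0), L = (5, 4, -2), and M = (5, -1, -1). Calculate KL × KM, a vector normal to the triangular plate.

KL = (3, -1, -2)
KM = (3, -6, -1)
i: (-1)·(-1) - (-2)·(-6) = 1 - 12 = -11
j: (-2)·3 - 3·(-1) = -6 - (-3) = -3
k: 3·(-6) - (-1)·3 = -18 - (-3) = -15
KL × KM = (-11, -3, -15)

(-11, -3, -15)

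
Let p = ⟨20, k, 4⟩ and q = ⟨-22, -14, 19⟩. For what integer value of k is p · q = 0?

p · q = 20·(-22) + k·(-14) + 4·19 = -364 - 14k
Set equal to 0: -14k = 364, so k = -26.

-26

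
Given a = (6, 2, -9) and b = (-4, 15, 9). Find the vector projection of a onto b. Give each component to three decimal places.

a · b = 6·(-4) + 2·15 + (-9)·9 = -24 + 30 - 81 = -75
|b|² = 16 + 225 + 81 = 322
proj_b a = (-75/322) · (-4, 15, 9) ≈ (0.932, -3.494, -2.096)

(0.932, -3.494, -2.096)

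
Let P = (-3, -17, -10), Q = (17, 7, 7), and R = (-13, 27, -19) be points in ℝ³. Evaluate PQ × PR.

(-964, 10, 1120)

PQ = (20, 24, 17)
PR = (-10, 44, -9)
i: 24·(-9) - 17·44 = -216 - 748 = -964
j: 17·(-10) - 20·(-9) = -170 - (-180) = 10
k: 20·44 - 24·(-10) = 880 - (-240) = 1120
PQ × PR = (-964, 10, 1120)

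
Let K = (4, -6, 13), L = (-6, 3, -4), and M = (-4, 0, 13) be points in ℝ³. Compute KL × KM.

(102, 136, 12)

KL = (-10, 9, -17)
KM = (-8, 6, 0)
i: 9·0 - (-17)·6 = 0 - (-102) = 102
j: (-17)·(-8) - (-10)·0 = 136 - 0 = 136
k: (-10)·6 - 9·(-8) = -60 - (-72) = 12
KL × KM = (102, 136, 12)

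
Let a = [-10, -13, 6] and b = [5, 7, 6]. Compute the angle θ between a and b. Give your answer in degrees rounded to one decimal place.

a · b = (-10)·5 + (-13)·7 + 6·6 = -50 - 91 + 36 = -105
|a|² = 100 + 169 + 36 = 305,  |a| = √305 ≈ 17.464249
|b|² = 25 + 49 + 36 = 110,  |b| = √110 ≈ 10.488088
cos θ = -105 / (17.464249 · 10.488088) ≈ -0.57325
θ = arccos(-0.57325) ≈ 125.0°

125.0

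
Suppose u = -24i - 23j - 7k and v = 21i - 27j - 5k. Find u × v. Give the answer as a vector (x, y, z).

i: (-23)·(-5) - (-7)·(-27) = 115 - 189 = -74
j: (-7)·21 - (-24)·(-5) = -147 - 120 = -267
k: (-24)·(-27) - (-23)·21 = 648 - (-483) = 1131
u × v = (-74, -267, 1131)

(-74, -267, 1131)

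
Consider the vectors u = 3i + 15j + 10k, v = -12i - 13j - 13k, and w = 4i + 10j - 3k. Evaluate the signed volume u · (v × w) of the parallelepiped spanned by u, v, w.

-1493

v × w:
i: (-13)·(-3) - (-13)·10 = 39 - (-130) = 169
j: (-13)·4 - (-12)·(-3) = -52 - 36 = -88
k: (-12)·10 - (-13)·4 = -120 - (-52) = -68
v × w = (169, -88, -68)
u · (v × w) = 3·169 + 15·(-88) + 10·(-68) = 507 - 1320 - 680 = -1493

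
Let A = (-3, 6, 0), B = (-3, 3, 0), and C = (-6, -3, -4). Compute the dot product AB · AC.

AB = B − A = (0, -3, 0)
AC = C − A = (-3, -9, -4)
AB · AC = 0·(-3) + (-3)·(-9) + 0·(-4) = 0 + 27 + 0 = 27

27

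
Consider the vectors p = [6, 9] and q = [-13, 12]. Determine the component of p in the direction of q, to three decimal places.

p · q = 6·(-13) + 9·12 = -78 + 108 = 30
|q| = √(169 + 144) = √313 ≈ 17.6918
comp_q p = 30 / √313 ≈ 1.696

1.696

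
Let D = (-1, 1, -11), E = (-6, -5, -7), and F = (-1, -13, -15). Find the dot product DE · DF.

DE = E − D = (-5, -6, 4)
DF = F − D = (0, -14, -4)
DE · DF = (-5)·0 + (-6)·(-14) + 4·(-4) = 0 + 84 - 16 = 68

68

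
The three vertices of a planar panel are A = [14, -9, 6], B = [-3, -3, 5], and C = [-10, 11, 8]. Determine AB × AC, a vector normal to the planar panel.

AB = (-17, 6, -1)
AC = (-24, 20, 2)
i: 6·2 - (-1)·20 = 12 - (-20) = 32
j: (-1)·(-24) - (-17)·2 = 24 - (-34) = 58
k: (-17)·20 - 6·(-24) = -340 - (-144) = -196
AB × AC = (32, 58, -196)

(32, 58, -196)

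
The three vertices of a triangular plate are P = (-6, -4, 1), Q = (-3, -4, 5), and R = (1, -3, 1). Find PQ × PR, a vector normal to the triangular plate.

PQ = (3, 0, 4)
PR = (7, 1, 0)
i: 0·0 - 4·1 = 0 - 4 = -4
j: 4·7 - 3·0 = 28 - 0 = 28
k: 3·1 - 0·7 = 3 - 0 = 3
PQ × PR = (-4, 28, 3)

(-4, 28, 3)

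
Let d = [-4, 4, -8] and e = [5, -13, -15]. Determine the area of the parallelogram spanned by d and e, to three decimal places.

i: 4·(-15) - (-8)·(-13) = -60 - 104 = -164
j: (-8)·5 - (-4)·(-15) = -40 - 60 = -100
k: (-4)·(-13) - 4·5 = 52 - 20 = 32
d × e = (-164, -100, 32)
|d × e| = √((-164)² + (-100)² + 32²) = √37920 ≈ 194.7306

194.731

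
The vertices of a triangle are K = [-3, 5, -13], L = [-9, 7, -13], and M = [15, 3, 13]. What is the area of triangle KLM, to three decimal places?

KL = (-6, 2, 0),  KM = (18, -2, 26)
i: 2·26 - 0·(-2) = 52 - 0 = 52
j: 0·18 - (-6)·26 = 0 - (-156) = 156
k: (-6)·(-2) - 2·18 = 12 - 36 = -24
KL × KM = (52, 156, -24)
|KL × KM| = √27616 ≈ 166.1806
area = ½ · 166.1806 ≈ 83.090

83.090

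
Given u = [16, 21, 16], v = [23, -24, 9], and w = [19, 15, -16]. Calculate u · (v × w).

v × w:
i: (-24)·(-16) - 9·15 = 384 - 135 = 249
j: 9·19 - 23·(-16) = 171 - (-368) = 539
k: 23·15 - (-24)·19 = 345 - (-456) = 801
v × w = (249, 539, 801)
u · (v × w) = 16·249 + 21·539 + 16·801 = 3984 + 11319 + 12816 = 28119

28119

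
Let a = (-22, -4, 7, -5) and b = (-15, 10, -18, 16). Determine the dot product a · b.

a · b = (-22)·(-15) + (-4)·10 + 7·(-18) + (-5)·16 = 330 - 40 - 126 - 80 = 84

84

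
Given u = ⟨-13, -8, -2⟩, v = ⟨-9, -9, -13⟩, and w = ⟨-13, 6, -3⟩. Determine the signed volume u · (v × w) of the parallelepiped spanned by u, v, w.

-2159

v × w:
i: (-9)·(-3) - (-13)·6 = 27 - (-78) = 105
j: (-13)·(-13) - (-9)·(-3) = 169 - 27 = 142
k: (-9)·6 - (-9)·(-13) = -54 - 117 = -171
v × w = (105, 142, -171)
u · (v × w) = (-13)·105 + (-8)·142 + (-2)·(-171) = -1365 - 1136 + 342 = -2159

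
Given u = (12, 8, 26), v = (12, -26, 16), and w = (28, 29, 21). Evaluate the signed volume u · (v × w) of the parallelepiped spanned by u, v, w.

17424

v × w:
i: (-26)·21 - 16·29 = -546 - 464 = -1010
j: 16·28 - 12·21 = 448 - 252 = 196
k: 12·29 - (-26)·28 = 348 - (-728) = 1076
v × w = (-1010, 196, 1076)
u · (v × w) = 12·(-1010) + 8·196 + 26·1076 = -12120 + 1568 + 27976 = 17424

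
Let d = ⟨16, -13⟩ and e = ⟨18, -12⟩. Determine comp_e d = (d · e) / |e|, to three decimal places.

20.524

d · e = 16·18 + (-13)·(-12) = 288 + 156 = 444
|e| = √(324 + 144) = √468 ≈ 21.6333
comp_e d = 444 / √468 ≈ 20.524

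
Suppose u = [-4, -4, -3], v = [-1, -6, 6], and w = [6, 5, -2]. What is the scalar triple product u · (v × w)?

-157

v × w:
i: (-6)·(-2) - 6·5 = 12 - 30 = -18
j: 6·6 - (-1)·(-2) = 36 - 2 = 34
k: (-1)·5 - (-6)·6 = -5 - (-36) = 31
v × w = (-18, 34, 31)
u · (v × w) = (-4)·(-18) + (-4)·34 + (-3)·31 = 72 - 136 - 93 = -157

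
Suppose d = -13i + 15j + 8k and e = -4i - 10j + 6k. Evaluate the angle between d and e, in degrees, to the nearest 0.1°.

d · e = (-13)·(-4) + 15·(-10) + 8·6 = 52 - 150 + 48 = -50
|d|² = 169 + 225 + 64 = 458,  |d| = √458 ≈ 21.400935
|e|² = 16 + 100 + 36 = 152,  |e| = √152 ≈ 12.328828
cos θ = -50 / (21.400935 · 12.328828) ≈ -0.18950
θ = arccos(-0.18950) ≈ 100.9°

100.9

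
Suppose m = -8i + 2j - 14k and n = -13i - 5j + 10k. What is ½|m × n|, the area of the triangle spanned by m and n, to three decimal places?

i: 2·10 - (-14)·(-5) = 20 - 70 = -50
j: (-14)·(-13) - (-8)·10 = 182 - (-80) = 262
k: (-8)·(-5) - 2·(-13) = 40 - (-26) = 66
m × n = (-50, 262, 66)
|m × n| = √((-50)² + 262² + 66²) = √75500 ≈ 274.7726
area = ½ · 274.7726 ≈ 137.386

137.386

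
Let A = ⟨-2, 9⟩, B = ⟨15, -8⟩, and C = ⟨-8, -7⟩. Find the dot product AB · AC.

170

AB = B − A = (17, -17)
AC = C − A = (-6, -16)
AB · AC = 17·(-6) + (-17)·(-16) = -102 + 272 = 170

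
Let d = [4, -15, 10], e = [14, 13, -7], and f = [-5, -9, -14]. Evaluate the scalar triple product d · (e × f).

e × f:
i: 13·(-14) - (-7)·(-9) = -182 - 63 = -245
j: (-7)·(-5) - 14·(-14) = 35 - (-196) = 231
k: 14·(-9) - 13·(-5) = -126 - (-65) = -61
e × f = (-245, 231, -61)
d · (e × f) = 4·(-245) + (-15)·231 + 10·(-61) = -980 - 3465 - 610 = -5055

-5055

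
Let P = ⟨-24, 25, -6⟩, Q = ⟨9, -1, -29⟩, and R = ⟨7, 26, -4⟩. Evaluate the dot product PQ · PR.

951

PQ = Q − P = (33, -26, -23)
PR = R − P = (31, 1, 2)
PQ · PR = 33·31 + (-26)·1 + (-23)·2 = 1023 - 26 - 46 = 951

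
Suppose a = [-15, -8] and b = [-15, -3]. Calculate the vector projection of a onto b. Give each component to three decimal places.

a · b = (-15)·(-15) + (-8)·(-3) = 225 + 24 = 249
|b|² = 225 + 9 = 234
proj_b a = (249/234) · (-15, -3) ≈ (-15.962, -3.192)

(-15.962, -3.192)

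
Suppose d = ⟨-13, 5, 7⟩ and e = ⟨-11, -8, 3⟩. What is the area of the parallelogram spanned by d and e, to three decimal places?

i: 5·3 - 7·(-8) = 15 - (-56) = 71
j: 7·(-11) - (-13)·3 = -77 - (-39) = -38
k: (-13)·(-8) - 5·(-11) = 104 - (-55) = 159
d × e = (71, -38, 159)
|d × e| = √(71² + (-38)² + 159²) = √31766 ≈ 178.2302

178.230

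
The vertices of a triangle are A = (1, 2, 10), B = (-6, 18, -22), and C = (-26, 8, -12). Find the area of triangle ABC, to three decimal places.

AB = (-7, 16, -32),  AC = (-27, 6, -22)
i: 16·(-22) - (-32)·6 = -352 - (-192) = -160
j: (-32)·(-27) - (-7)·(-22) = 864 - 154 = 710
k: (-7)·6 - 16·(-27) = -42 - (-432) = 390
AB × AC = (-160, 710, 390)
|AB × AC| = √681800 ≈ 825.7118
area = ½ · 825.7118 ≈ 412.856

412.856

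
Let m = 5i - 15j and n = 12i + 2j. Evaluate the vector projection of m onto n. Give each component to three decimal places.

m · n = 5·12 + (-15)·2 = 60 - 30 = 30
|n|² = 144 + 4 = 148
proj_n m = (30/148) · (12, 2) ≈ (2.432, 0.405)

(2.432, 0.405)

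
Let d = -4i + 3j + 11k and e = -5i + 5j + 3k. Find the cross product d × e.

(-46, -43, -5)

i: 3·3 - 11·5 = 9 - 55 = -46
j: 11·(-5) - (-4)·3 = -55 - (-12) = -43
k: (-4)·5 - 3·(-5) = -20 - (-15) = -5
d × e = (-46, -43, -5)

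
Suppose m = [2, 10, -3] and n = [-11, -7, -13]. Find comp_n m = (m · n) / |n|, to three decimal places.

-2.879

m · n = 2·(-11) + 10·(-7) + (-3)·(-13) = -22 - 70 + 39 = -53
|n| = √(121 + 49 + 169) = √339 ≈ 18.4120
comp_n m = -53 / √339 ≈ -2.879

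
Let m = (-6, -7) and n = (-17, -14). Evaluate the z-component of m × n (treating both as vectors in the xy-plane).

(-6)·(-14) - (-7)·(-17) = 84 - 119 = -35

-35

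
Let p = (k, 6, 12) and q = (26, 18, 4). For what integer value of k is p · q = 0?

-6

p · q = k·26 + 6·18 + 12·4 = 156 + 26k
Set equal to 0: 26k = -156, so k = -6.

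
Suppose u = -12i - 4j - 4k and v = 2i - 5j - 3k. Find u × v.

(-8, -44, 68)

i: (-4)·(-3) - (-4)·(-5) = 12 - 20 = -8
j: (-4)·2 - (-12)·(-3) = -8 - 36 = -44
k: (-12)·(-5) - (-4)·2 = 60 - (-8) = 68
u × v = (-8, -44, 68)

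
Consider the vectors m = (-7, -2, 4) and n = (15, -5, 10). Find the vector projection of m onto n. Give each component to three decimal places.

(-2.357, 0.786, -1.571)

m · n = (-7)·15 + (-2)·(-5) + 4·10 = -105 + 10 + 40 = -55
|n|² = 225 + 25 + 100 = 350
proj_n m = (-55/350) · (15, -5, 10) ≈ (-2.357, 0.786, -1.571)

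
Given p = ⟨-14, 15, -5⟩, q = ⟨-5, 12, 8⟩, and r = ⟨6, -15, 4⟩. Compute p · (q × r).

q × r:
i: 12·4 - 8·(-15) = 48 - (-120) = 168
j: 8·6 - (-5)·4 = 48 - (-20) = 68
k: (-5)·(-15) - 12·6 = 75 - 72 = 3
q × r = (168, 68, 3)
p · (q × r) = (-14)·168 + 15·68 + (-5)·3 = -2352 + 1020 - 15 = -1347

-1347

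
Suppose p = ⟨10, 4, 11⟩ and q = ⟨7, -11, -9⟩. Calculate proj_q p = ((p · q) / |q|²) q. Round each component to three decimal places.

p · q = 10·7 + 4·(-11) + 11·(-9) = 70 - 44 - 99 = -73
|q|² = 49 + 121 + 81 = 251
proj_q p = (-73/251) · (7, -11, -9) ≈ (-2.036, 3.199, 2.618)

(-2.036, 3.199, 2.618)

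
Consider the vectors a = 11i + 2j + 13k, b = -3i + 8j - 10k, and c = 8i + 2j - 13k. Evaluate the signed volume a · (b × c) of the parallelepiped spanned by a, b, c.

-2072

b × c:
i: 8·(-13) - (-10)·2 = -104 - (-20) = -84
j: (-10)·8 - (-3)·(-13) = -80 - 39 = -119
k: (-3)·2 - 8·8 = -6 - 64 = -70
b × c = (-84, -119, -70)
a · (b × c) = 11·(-84) + 2·(-119) + 13·(-70) = -924 - 238 - 910 = -2072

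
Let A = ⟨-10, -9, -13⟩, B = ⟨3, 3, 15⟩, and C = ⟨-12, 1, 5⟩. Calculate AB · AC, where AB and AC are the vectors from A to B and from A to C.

AB = B − A = (13, 12, 28)
AC = C − A = (-2, 10, 18)
AB · AC = 13·(-2) + 12·10 + 28·18 = -26 + 120 + 504 = 598

598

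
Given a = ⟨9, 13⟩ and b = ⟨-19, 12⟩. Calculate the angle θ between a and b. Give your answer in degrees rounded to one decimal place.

92.4

a · b = 9·(-19) + 13·12 = -171 + 156 = -15
|a|² = 81 + 169 = 250,  |a| = √250 ≈ 15.811388
|b|² = 361 + 144 = 505,  |b| = √505 ≈ 22.472205
cos θ = -15 / (15.811388 · 22.472205) ≈ -0.04222
θ = arccos(-0.04222) ≈ 92.4°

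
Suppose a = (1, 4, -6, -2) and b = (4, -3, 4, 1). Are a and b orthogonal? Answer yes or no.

no

a · b = 1·4 + 4·(-3) + (-6)·4 + (-2)·1 = 4 - 12 - 24 - 2 = -34
Nonzero, so the vectors are not orthogonal.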